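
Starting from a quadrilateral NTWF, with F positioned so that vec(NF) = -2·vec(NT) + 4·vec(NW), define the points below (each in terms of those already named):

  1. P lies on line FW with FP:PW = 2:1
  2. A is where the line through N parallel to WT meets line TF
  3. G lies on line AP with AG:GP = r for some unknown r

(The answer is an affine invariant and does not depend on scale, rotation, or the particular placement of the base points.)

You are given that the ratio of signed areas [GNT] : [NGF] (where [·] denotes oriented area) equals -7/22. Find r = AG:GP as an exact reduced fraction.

Choose coordinates N = (0, 0), T = (1, 0), W = (0, 1), F = (-2, 4).
1. P lies on line FW with FP:PW = 2:1 ⇒ P = (-2/3, 2)
2. A is where the line through N parallel to WT meets line TF ⇒ A = (4, -4)
3. With AG:GP = r, write λ = r/(r+1) so G = A + λ·(P−A); G is affine-linear in λ
Every point depending on G is an affine combination of G and λ-independent points, so each such coordinate is linear in λ; the λ² term in each signed area is a multiple of (P−A)×(P−A) = 0, so 2·[GNT] and 2·[NGF] are each linear in λ. Evaluating at λ=0 and λ=1:
  2·[GNT] = 6·λ − 4,   2·[NGF] = -20/3·λ + 8
So [GNT]:[NGF] = (6·λ − 4) / (-20/3·λ + 8). Setting this equal to -7/22:
  6·λ − 4 = -7/22·(-20/3·λ + 8)  ⇒  λ = 3/8
Then r = λ/(1−λ) = (3/8)/(5/8) = 3/5. Check: with r = 3/5, G = (9/4, -7/4) and [GNT]:[NGF] = -7/22 as required.

r = 3/5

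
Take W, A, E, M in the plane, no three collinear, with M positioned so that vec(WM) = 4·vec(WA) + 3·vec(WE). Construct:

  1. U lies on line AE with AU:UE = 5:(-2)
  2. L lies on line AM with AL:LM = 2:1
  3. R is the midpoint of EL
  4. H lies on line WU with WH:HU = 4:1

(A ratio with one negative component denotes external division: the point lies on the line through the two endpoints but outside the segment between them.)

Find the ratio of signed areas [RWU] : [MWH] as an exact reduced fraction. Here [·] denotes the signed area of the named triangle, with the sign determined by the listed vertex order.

Choose coordinates W = (0, 0), A = (1, 0), E = (0, 1), M = (4, 3).
1. U lies on line AE with AU:UE = 5:(-2) ⇒ U = (-2/3, 5/3)
2. L lies on line AM with AL:LM = 2:1 ⇒ L = (3, 2)
3. R is the midpoint of EL ⇒ R = (3/2, 3/2)
4. H lies on line WU with WH:HU = 4:1 ⇒ H = (-8/15, 4/3)
2·[RWU] = -7/2, 2·[MWH] = -104/15
[RWU]:[MWH] = -7/2:-104/15 = 105/208

[RWU]:[MWH] = 105/208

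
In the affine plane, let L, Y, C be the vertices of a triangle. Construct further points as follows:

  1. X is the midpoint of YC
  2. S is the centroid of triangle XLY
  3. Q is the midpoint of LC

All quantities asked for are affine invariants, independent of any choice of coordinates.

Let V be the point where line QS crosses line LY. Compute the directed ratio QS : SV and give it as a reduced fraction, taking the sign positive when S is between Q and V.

Choose coordinates L = (0, 0), Y = (1, 0), C = (0, 1).
1. X is the midpoint of YC ⇒ X = (1/2, 1/2)
2. S is the centroid of triangle XLY ⇒ S = (1/2, 1/6)
3. Q is the midpoint of LC ⇒ Q = (0, 1/2)
line QS meets LY at V = (3/4, 0)
S = Q + t·(V−Q) with t = 2/3, so QS:SV = 2/3:1/3

QS:SV = 2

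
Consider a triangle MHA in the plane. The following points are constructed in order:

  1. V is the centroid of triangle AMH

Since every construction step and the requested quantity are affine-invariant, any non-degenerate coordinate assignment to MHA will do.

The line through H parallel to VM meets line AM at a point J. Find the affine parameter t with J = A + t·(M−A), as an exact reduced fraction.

Choose coordinates M = (0, 0), H = (1, 0), A = (0, 1).
1. V is the centroid of triangle AMH ⇒ V = (1/3, 1/3)
through H parallel to VM: direction (-1/3, -1/3); meets AM at J = (0, -1)
J = A + t·(M−A) with t = 2

t = 2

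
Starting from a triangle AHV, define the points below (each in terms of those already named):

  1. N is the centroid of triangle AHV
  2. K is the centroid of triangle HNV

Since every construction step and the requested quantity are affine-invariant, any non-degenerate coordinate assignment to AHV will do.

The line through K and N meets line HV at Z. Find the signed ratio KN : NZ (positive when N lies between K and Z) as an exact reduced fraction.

Set A = (0, 0), H = (1, 0), V = (0, 1); any affine frame gives the same invariant.
1. N is the centroid of triangle AHV ⇒ N = (1/3, 1/3)
2. K is the centroid of triangle HNV ⇒ K = (4/9, 4/9)
line KN meets HV at Z = (1/2, 1/2)
N = K + t·(Z−K) with t = -2, so KN:NZ = -2:3

KN:NZ = -2/3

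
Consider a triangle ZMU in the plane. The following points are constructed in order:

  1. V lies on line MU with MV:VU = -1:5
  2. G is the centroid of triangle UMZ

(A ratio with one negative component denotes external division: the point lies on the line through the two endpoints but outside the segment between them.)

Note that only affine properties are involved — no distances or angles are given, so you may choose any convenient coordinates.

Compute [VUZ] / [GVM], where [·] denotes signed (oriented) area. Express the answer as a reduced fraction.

[VUZ]:[GVM] = 15

Choose coordinates Z = (0, 0), M = (1, 0), U = (0, 1).
1. V lies on line MU with MV:VU = -1:5 ⇒ V = (5/4, -1/4)
2. G is the centroid of triangle UMZ ⇒ G = (1/3, 1/3)
2·[VUZ] = 5/4, 2·[GVM] = 1/12
[VUZ]:[GVM] = 5/4:1/12 = 15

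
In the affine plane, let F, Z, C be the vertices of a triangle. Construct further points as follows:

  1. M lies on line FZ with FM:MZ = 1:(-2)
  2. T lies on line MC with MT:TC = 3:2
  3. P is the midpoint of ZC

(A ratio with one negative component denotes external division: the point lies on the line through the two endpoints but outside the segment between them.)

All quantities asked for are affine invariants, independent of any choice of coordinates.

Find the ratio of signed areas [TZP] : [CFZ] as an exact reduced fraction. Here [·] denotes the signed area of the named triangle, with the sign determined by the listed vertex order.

Choose coordinates F = (0, 0), Z = (1, 0), C = (0, 1).
1. M lies on line FZ with FM:MZ = 1:(-2) ⇒ M = (-1, 0)
2. T lies on line MC with MT:TC = 3:2 ⇒ T = (-2/5, 3/5)
3. P is the midpoint of ZC ⇒ P = (1/2, 1/2)
2·[TZP] = 2/5, 2·[CFZ] = 1
[TZP]:[CFZ] = 2/5:1 = 2/5

[TZP]:[CFZ] = 2/5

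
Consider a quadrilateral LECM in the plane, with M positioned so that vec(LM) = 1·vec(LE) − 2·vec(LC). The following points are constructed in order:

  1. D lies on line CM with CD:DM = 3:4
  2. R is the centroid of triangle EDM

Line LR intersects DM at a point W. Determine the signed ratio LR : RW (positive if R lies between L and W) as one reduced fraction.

LR:RW = -5/2

Assign L = (0, 0), E = (1, 0), C = (0, 1), M = (1, -2) — the answer is frame-independent, so this choice is without loss of generality.
1. D lies on line CM with CD:DM = 3:4 ⇒ D = (3/7, -2/7)
2. R is the centroid of triangle EDM ⇒ R = (17/21, -16/21)
line LR meets DM at W = (17/35, -16/35)
R = L + t·(W−L) with t = 5/3, so LR:RW = 5/3:-2/3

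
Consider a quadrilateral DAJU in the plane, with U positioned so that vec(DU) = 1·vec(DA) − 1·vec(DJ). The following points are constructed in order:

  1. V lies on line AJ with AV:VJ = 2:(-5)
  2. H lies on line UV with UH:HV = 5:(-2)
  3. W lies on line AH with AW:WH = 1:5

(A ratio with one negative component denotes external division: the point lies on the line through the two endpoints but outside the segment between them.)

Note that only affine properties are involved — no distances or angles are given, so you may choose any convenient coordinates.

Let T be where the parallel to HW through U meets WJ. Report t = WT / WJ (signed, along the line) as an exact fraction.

Set D = (0, 0), A = (1, 0), J = (0, 1), U = (1, -1); any affine frame gives the same invariant.
1. V lies on line AJ with AV:VJ = 2:(-5) ⇒ V = (5/3, -2/3)
2. H lies on line UV with UH:HV = 5:(-2) ⇒ H = (19/9, -4/9)
3. W lies on line AH with AW:WH = 1:5 ⇒ W = (32/27, -2/27)
through U parallel to HW: direction (-25/27, 10/27); meets WJ at T = (256/81, -151/81)
T = W + t·(J−W) with t = -5/3

t = -5/3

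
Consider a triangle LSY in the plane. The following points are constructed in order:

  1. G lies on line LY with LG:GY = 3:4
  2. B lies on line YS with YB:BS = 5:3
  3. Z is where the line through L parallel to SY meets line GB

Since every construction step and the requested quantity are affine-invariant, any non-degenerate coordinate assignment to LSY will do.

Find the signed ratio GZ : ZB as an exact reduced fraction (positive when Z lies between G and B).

GZ:ZB = -3/7

Set L = (0, 0), S = (1, 0), Y = (0, 1); any affine frame gives the same invariant.
1. G lies on line LY with LG:GY = 3:4 ⇒ G = (0, 3/7)
2. B lies on line YS with YB:BS = 5:3 ⇒ B = (5/8, 3/8)
3. Z is where the line through L parallel to SY meets line GB ⇒ Z = (-15/32, 15/32)
Z = G + t·(B−G) with t = -3/4, so GZ:ZB = t:(1−t) = -3/4:7/4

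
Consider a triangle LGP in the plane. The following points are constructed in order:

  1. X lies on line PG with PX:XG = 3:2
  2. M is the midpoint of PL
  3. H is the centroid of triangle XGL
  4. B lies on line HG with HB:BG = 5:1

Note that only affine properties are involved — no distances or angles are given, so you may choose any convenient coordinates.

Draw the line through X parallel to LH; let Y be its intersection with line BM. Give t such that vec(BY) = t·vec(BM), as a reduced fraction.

t = 11/17

Set L = (0, 0), G = (1, 0), P = (0, 1); any affine frame gives the same invariant.
1. X lies on line PG with PX:XG = 3:2 ⇒ X = (3/5, 2/5)
2. M is the midpoint of PL ⇒ M = (0, 1/2)
3. H is the centroid of triangle XGL ⇒ H = (8/15, 2/15)
4. B lies on line HG with HB:BG = 5:1 ⇒ B = (83/90, 1/45)
through X parallel to LH: direction (8/15, 2/15); meets BM at Y = (83/255, 169/510)
Y = B + t·(M−B) with t = 11/17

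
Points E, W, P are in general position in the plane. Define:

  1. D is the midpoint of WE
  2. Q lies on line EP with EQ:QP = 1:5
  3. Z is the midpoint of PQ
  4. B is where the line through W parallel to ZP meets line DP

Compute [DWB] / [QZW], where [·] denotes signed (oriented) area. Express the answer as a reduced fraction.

Work in coordinates with E = (0, 0), W = (1, 0), P = (0, 1).
1. D is the midpoint of WE ⇒ D = (1/2, 0)
2. Q lies on line EP with EQ:QP = 1:5 ⇒ Q = (0, 1/6)
3. Z is the midpoint of PQ ⇒ Z = (0, 7/12)
4. B is where the line through W parallel to ZP meets line DP ⇒ B = (1, -1)
2·[DWB] = -1/2, 2·[QZW] = -5/12
[DWB]:[QZW] = -1/2:-5/12 = 6/5

[DWB]:[QZW] = 6/5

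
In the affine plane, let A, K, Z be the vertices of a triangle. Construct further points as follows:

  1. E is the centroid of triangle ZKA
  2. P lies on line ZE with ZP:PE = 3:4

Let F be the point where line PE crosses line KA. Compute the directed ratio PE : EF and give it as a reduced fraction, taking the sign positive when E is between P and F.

Set A = (0, 0), K = (1, 0), Z = (0, 1); any affine frame gives the same invariant.
1. E is the centroid of triangle ZKA ⇒ E = (1/3, 1/3)
2. P lies on line ZE with ZP:PE = 3:4 ⇒ P = (1/7, 5/7)
line PE meets KA at F = (1/2, 0)
E = P + t·(F−P) with t = 8/15, so PE:EF = 8/15:7/15

PE:EF = 8/7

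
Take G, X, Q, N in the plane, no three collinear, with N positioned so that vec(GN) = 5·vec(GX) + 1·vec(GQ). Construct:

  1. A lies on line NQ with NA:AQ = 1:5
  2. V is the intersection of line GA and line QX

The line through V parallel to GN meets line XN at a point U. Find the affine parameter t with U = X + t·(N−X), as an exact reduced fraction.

t = 36/31

Work in coordinates with G = (0, 0), X = (1, 0), Q = (0, 1), N = (5, 1).
1. A lies on line NQ with NA:AQ = 1:5 ⇒ A = (25/6, 1)
2. V is the intersection of line GA and line QX ⇒ V = (25/31, 6/31)
through V parallel to GN: direction (5, 1); meets XN at U = (175/31, 36/31)
U = X + t·(N−X) with t = 36/31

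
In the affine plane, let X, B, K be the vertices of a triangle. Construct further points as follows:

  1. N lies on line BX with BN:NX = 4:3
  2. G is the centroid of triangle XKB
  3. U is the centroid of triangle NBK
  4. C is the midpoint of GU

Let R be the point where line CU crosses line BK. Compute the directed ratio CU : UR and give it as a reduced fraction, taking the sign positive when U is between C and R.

Set X = (0, 0), B = (1, 0), K = (0, 1); any affine frame gives the same invariant.
1. N lies on line BX with BN:NX = 4:3 ⇒ N = (3/7, 0)
2. G is the centroid of triangle XKB ⇒ G = (1/3, 1/3)
3. U is the centroid of triangle NBK ⇒ U = (10/21, 1/3)
4. C is the midpoint of GU ⇒ C = (17/42, 1/3)
line CU meets BK at R = (2/3, 1/3)
U = C + t·(R−C) with t = 3/11, so CU:UR = 3/11:8/11

CU:UR = 3/8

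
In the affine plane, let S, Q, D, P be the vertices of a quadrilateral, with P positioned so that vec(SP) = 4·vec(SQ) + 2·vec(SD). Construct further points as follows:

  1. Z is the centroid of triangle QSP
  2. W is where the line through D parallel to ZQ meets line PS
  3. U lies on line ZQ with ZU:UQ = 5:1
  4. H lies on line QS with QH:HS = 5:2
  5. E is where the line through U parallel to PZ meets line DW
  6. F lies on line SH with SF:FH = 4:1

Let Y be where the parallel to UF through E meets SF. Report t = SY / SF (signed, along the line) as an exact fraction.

t = 293/4

Set S = (0, 0), Q = (1, 0), D = (0, 1), P = (4, 2); any affine frame gives the same invariant.
1. Z is the centroid of triangle QSP ⇒ Z = (5/3, 2/3)
2. W is where the line through D parallel to ZQ meets line PS ⇒ W = (-2, -1)
3. U lies on line ZQ with ZU:UQ = 5:1 ⇒ U = (10/9, 1/9)
4. H lies on line QS with QH:HS = 5:2 ⇒ H = (2/7, 0)
5. E is where the line through U parallel to PZ meets line DW ⇒ E = (-32/9, -23/9)
6. F lies on line SH with SF:FH = 4:1 ⇒ F = (8/35, 0)
through E parallel to UF: direction (-278/315, -1/9); meets SF at Y = (586/35, 0)
Y = S + t·(F−S) with t = 293/4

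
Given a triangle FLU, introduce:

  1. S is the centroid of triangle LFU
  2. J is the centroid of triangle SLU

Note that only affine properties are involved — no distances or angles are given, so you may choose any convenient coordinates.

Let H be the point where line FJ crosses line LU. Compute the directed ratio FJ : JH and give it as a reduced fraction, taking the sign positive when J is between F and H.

Set F = (0, 0), L = (1, 0), U = (0, 1); any affine frame gives the same invariant.
1. S is the centroid of triangle LFU ⇒ S = (1/3, 1/3)
2. J is the centroid of triangle SLU ⇒ J = (4/9, 4/9)
line FJ meets LU at H = (1/2, 1/2)
J = F + t·(H−F) with t = 8/9, so FJ:JH = 8/9:1/9

FJ:JH = 8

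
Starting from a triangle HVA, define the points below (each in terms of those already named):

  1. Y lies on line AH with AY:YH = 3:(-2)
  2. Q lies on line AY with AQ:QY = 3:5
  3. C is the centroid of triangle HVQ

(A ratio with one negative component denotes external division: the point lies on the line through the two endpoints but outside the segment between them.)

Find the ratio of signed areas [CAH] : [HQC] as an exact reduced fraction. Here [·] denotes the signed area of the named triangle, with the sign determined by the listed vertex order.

[CAH]:[HQC] = 8

Work in coordinates with H = (0, 0), V = (1, 0), A = (0, 1).
1. Y lies on line AH with AY:YH = 3:(-2) ⇒ Y = (0, -2)
2. Q lies on line AY with AQ:QY = 3:5 ⇒ Q = (0, -1/8)
3. C is the centroid of triangle HVQ ⇒ C = (1/3, -1/24)
2·[CAH] = 1/3, 2·[HQC] = 1/24
[CAH]:[HQC] = 1/3:1/24 = 8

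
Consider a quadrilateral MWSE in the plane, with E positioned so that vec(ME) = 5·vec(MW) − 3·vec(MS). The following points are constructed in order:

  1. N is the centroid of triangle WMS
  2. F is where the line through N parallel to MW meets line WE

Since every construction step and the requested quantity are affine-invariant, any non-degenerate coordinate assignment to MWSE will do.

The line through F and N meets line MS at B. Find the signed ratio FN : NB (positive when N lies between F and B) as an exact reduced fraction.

Set M = (0, 0), W = (1, 0), S = (0, 1), E = (5, -3); any affine frame gives the same invariant.
1. N is the centroid of triangle WMS ⇒ N = (1/3, 1/3)
2. F is where the line through N parallel to MW meets line WE ⇒ F = (5/9, 1/3)
line FN meets MS at B = (0, 1/3)
N = F + t·(B−F) with t = 2/5, so FN:NB = 2/5:3/5

FN:NB = 2/3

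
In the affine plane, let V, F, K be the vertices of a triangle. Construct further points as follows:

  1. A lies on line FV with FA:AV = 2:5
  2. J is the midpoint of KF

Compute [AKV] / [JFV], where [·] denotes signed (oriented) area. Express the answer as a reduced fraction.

Assign V = (0, 0), F = (1, 0), K = (0, 1) — the answer is frame-independent, so this choice is without loss of generality.
1. A lies on line FV with FA:AV = 2:5 ⇒ A = (5/7, 0)
2. J is the midpoint of KF ⇒ J = (1/2, 1/2)
2·[AKV] = 5/7, 2·[JFV] = -1/2
[AKV]:[JFV] = 5/7:-1/2 = -10/7

[AKV]:[JFV] = -10/7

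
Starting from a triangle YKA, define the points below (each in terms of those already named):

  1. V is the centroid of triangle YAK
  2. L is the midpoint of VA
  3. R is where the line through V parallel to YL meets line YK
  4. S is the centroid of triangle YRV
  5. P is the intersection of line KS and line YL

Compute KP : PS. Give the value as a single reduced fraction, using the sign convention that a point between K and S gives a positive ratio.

Set Y = (0, 0), K = (1, 0), A = (0, 1); any affine frame gives the same invariant.
1. V is the centroid of triangle YAK ⇒ V = (1/3, 1/3)
2. L is the midpoint of VA ⇒ L = (1/6, 2/3)
3. R is where the line through V parallel to YL meets line YK ⇒ R = (1/4, 0)
4. S is the centroid of triangle YRV ⇒ S = (7/36, 1/9)
5. P is the intersection of line KS and line YL ⇒ P = (1/30, 2/15)
P = K + t·(S−K) with t = 6/5, so KP:PS = t:(1−t) = 6/5:-1/5

KP:PS = -6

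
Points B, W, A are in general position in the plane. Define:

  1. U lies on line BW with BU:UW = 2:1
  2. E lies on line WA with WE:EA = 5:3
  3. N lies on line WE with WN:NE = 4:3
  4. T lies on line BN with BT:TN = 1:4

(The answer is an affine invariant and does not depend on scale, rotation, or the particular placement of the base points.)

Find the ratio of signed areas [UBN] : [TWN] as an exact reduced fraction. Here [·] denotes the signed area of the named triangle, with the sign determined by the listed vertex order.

Choose coordinates B = (0, 0), W = (1, 0), A = (0, 1).
1. U lies on line BW with BU:UW = 2:1 ⇒ U = (2/3, 0)
2. E lies on line WA with WE:EA = 5:3 ⇒ E = (3/8, 5/8)
3. N lies on line WE with WN:NE = 4:3 ⇒ N = (9/14, 5/14)
4. T lies on line BN with BT:TN = 1:4 ⇒ T = (9/70, 1/14)
2·[UBN] = -5/21, 2·[TWN] = 2/7
[UBN]:[TWN] = -5/21:2/7 = -5/6

[UBN]:[TWN] = -5/6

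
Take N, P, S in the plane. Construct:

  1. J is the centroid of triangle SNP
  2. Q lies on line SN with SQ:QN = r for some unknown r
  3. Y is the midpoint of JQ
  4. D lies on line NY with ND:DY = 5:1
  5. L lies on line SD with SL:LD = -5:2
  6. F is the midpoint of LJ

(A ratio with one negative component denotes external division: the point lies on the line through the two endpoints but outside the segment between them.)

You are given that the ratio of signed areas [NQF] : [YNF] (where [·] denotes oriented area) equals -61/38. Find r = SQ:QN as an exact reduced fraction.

r = 2/3

Choose coordinates N = (0, 0), P = (1, 0), S = (0, 1).
1. J is the centroid of triangle SNP ⇒ J = (1/3, 1/3)
2. With SQ:QN = r, write λ = r/(r+1) so Q = S + λ·(N−S); Q is affine-linear in λ
3. Y is the midpoint of JQ ⇒ Y is an affine combination of earlier points and hence also affine-linear in λ
4. D lies on line NY with ND:DY = 5:1 ⇒ D is an affine combination of earlier points and hence also affine-linear in λ
5. L lies on line SD with SL:LD = -5:2 ⇒ L is an affine combination of earlier points and hence also affine-linear in λ
6. F is the midpoint of LJ ⇒ F is an affine combination of earlier points and hence also affine-linear in λ
Every point depending on Q is an affine combination of Q and λ-independent points, so each such coordinate is linear in λ; the λ² term in each signed area is a multiple of (N−S)×(N−S) = 0, so 2·[NQF] and 2·[YNF] are each linear in λ. Evaluating at λ=0 and λ=1:
  2·[NQF] = 61/216·λ − 61/216,   2·[YNF] = -1/12·λ + 5/36
So [NQF]:[YNF] = (61/216·λ − 61/216) / (-1/12·λ + 5/36). Setting this equal to -61/38:
  61/216·λ − 61/216 = -61/38·(-1/12·λ + 5/36)  ⇒  λ = 2/5
Then r = λ/(1−λ) = (2/5)/(3/5) = 2/3. Check: with r = 2/3, Q = (0, 3/5) and [NQF]:[YNF] = -61/38 as required.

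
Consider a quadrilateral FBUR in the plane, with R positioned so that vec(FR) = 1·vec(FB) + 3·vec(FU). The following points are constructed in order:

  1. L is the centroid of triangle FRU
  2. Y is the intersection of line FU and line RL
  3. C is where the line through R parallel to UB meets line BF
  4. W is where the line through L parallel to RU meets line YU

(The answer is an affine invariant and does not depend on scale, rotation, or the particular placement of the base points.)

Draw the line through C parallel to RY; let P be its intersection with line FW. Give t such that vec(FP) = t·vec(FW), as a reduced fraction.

t = -15

Assign F = (0, 0), B = (1, 0), U = (0, 1), R = (1, 3) — the answer is frame-independent, so this choice is without loss of generality.
1. L is the centroid of triangle FRU ⇒ L = (1/3, 4/3)
2. Y is the intersection of line FU and line RL ⇒ Y = (0, 1/2)
3. C is where the line through R parallel to UB meets line BF ⇒ C = (4, 0)
4. W is where the line through L parallel to RU meets line YU ⇒ W = (0, 2/3)
through C parallel to RY: direction (-1, -5/2); meets FW at P = (0, -10)
P = F + t·(W−F) with t = -15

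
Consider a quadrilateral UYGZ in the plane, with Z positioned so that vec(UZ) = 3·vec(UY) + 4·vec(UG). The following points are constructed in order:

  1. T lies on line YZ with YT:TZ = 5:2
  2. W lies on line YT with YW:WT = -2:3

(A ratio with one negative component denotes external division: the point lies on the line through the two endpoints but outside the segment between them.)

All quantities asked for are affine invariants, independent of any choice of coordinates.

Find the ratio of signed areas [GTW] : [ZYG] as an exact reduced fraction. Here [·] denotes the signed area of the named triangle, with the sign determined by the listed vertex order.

[GTW]:[ZYG] = 15/7

Set U = (0, 0), Y = (1, 0), G = (0, 1), Z = (3, 4); any affine frame gives the same invariant.
1. T lies on line YZ with YT:TZ = 5:2 ⇒ T = (17/7, 20/7)
2. W lies on line YT with YW:WT = -2:3 ⇒ W = (-13/7, -40/7)
2·[GTW] = -90/7, 2·[ZYG] = -6
[GTW]:[ZYG] = -90/7:-6 = 15/7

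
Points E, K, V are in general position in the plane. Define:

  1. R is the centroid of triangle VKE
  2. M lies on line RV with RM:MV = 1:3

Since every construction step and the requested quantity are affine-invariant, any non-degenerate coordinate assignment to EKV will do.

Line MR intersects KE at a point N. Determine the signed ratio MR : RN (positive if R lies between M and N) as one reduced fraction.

MR:RN = 1/2

Assign E = (0, 0), K = (1, 0), V = (0, 1) — the answer is frame-independent, so this choice is without loss of generality.
1. R is the centroid of triangle VKE ⇒ R = (1/3, 1/3)
2. M lies on line RV with RM:MV = 1:3 ⇒ M = (1/4, 1/2)
line MR meets KE at N = (1/2, 0)
R = M + t·(N−M) with t = 1/3, so MR:RN = 1/3:2/3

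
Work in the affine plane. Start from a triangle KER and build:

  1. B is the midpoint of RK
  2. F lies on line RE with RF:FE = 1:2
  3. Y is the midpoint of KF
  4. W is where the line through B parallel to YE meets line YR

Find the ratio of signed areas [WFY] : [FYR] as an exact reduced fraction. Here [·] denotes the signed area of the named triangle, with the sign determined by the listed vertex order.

[WFY]:[FYR] = 1/6

Choose coordinates K = (0, 0), E = (1, 0), R = (0, 1).
1. B is the midpoint of RK ⇒ B = (0, 1/2)
2. F lies on line RE with RF:FE = 1:2 ⇒ F = (1/3, 2/3)
3. Y is the midpoint of KF ⇒ Y = (1/6, 1/3)
4. W is where the line through B parallel to YE meets line YR ⇒ W = (5/36, 4/9)
2·[WFY] = -1/36, 2·[FYR] = -1/6
[WFY]:[FYR] = -1/36:-1/6 = 1/6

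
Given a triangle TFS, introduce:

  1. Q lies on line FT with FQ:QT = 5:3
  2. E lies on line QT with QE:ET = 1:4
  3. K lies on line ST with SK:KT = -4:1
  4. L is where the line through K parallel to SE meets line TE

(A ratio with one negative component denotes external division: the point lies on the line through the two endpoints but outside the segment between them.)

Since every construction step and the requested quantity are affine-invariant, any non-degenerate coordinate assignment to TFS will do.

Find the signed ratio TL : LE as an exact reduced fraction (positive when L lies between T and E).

TL:LE = -1/4

Choose coordinates T = (0, 0), F = (1, 0), S = (0, 1).
1. Q lies on line FT with FQ:QT = 5:3 ⇒ Q = (3/8, 0)
2. E lies on line QT with QE:ET = 1:4 ⇒ E = (3/10, 0)
3. K lies on line ST with SK:KT = -4:1 ⇒ K = (0, -1/3)
4. L is where the line through K parallel to SE meets line TE ⇒ L = (-1/10, 0)
L = T + t·(E−T) with t = -1/3, so TL:LE = t:(1−t) = -1/3:4/3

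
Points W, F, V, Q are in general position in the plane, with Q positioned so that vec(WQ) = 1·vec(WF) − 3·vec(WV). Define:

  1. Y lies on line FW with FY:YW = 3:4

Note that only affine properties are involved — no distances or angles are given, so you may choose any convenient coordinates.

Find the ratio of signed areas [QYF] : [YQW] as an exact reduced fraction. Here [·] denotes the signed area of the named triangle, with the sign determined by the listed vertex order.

Choose coordinates W = (0, 0), F = (1, 0), V = (0, 1), Q = (1, -3).
1. Y lies on line FW with FY:YW = 3:4 ⇒ Y = (4/7, 0)
2·[QYF] = -9/7, 2·[YQW] = -12/7
[QYF]:[YQW] = -9/7:-12/7 = 3/4

[QYF]:[YQW] = 3/4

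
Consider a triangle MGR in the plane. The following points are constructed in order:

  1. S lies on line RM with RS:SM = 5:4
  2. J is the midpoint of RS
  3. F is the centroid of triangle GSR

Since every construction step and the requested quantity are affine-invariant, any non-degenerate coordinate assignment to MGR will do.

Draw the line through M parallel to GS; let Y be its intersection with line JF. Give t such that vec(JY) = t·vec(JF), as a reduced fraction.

t = 39/5

Assign M = (0, 0), G = (1, 0), R = (0, 1) — the answer is frame-independent, so this choice is without loss of generality.
1. S lies on line RM with RS:SM = 5:4 ⇒ S = (0, 4/9)
2. J is the midpoint of RS ⇒ J = (0, 13/18)
3. F is the centroid of triangle GSR ⇒ F = (1/3, 13/27)
through M parallel to GS: direction (-1, 4/9); meets JF at Y = (13/5, -52/45)
Y = J + t·(F−J) with t = 39/5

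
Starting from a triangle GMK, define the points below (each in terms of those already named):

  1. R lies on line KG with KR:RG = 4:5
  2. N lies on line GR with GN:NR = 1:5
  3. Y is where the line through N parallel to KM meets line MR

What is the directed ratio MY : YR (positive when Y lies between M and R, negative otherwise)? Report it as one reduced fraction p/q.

Assign G = (0, 0), M = (1, 0), K = (0, 1) — the answer is frame-independent, so this choice is without loss of generality.
1. R lies on line KG with KR:RG = 4:5 ⇒ R = (0, 5/9)
2. N lies on line GR with GN:NR = 1:5 ⇒ N = (0, 5/54)
3. Y is where the line through N parallel to KM meets line MR ⇒ Y = (-25/24, 245/216)
Y = M + t·(R−M) with t = 49/24, so MY:YR = t:(1−t) = 49/24:-25/24

MY:YR = -49/25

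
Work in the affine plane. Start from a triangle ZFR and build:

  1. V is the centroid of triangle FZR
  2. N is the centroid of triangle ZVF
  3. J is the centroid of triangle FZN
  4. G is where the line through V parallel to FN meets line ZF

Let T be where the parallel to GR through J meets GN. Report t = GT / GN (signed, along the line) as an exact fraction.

t = 13/12

Work in coordinates with Z = (0, 0), F = (1, 0), R = (0, 1).
1. V is the centroid of triangle FZR ⇒ V = (1/3, 1/3)
2. N is the centroid of triangle ZVF ⇒ N = (4/9, 1/9)
3. J is the centroid of triangle FZN ⇒ J = (13/27, 1/27)
4. G is where the line through V parallel to FN meets line ZF ⇒ G = (2, 0)
through J parallel to GR: direction (-2, 1); meets GN at T = (17/54, 13/108)
T = G + t·(N−G) with t = 13/12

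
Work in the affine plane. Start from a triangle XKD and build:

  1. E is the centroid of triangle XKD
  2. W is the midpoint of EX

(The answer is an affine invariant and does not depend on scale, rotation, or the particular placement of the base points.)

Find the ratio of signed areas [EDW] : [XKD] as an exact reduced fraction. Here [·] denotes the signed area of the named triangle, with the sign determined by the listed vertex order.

[EDW]:[XKD] = 1/6

Set X = (0, 0), K = (1, 0), D = (0, 1); any affine frame gives the same invariant.
1. E is the centroid of triangle XKD ⇒ E = (1/3, 1/3)
2. W is the midpoint of EX ⇒ W = (1/6, 1/6)
2·[EDW] = 1/6, 2·[XKD] = 1
[EDW]:[XKD] = 1/6:1 = 1/6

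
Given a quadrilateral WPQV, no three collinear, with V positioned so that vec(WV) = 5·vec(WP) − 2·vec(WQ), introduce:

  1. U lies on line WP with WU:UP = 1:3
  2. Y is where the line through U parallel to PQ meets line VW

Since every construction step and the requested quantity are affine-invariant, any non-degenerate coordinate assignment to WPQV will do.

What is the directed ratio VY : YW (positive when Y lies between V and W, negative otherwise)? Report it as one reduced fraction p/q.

VY:YW = 11

Choose coordinates W = (0, 0), P = (1, 0), Q = (0, 1), V = (5, -2).
1. U lies on line WP with WU:UP = 1:3 ⇒ U = (1/4, 0)
2. Y is where the line through U parallel to PQ meets line VW ⇒ Y = (5/12, -1/6)
Y = V + t·(W−V) with t = 11/12, so VY:YW = t:(1−t) = 11/12:1/12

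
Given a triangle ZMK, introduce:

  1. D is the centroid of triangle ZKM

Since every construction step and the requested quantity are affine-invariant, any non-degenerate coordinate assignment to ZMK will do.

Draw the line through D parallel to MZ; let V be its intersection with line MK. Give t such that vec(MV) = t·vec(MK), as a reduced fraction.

t = 1/3

Work in coordinates with Z = (0, 0), M = (1, 0), K = (0, 1).
1. D is the centroid of triangle ZKM ⇒ D = (1/3, 1/3)
through D parallel to MZ: direction (-1, 0); meets MK at V = (2/3, 1/3)
V = M + t·(K−M) with t = 1/3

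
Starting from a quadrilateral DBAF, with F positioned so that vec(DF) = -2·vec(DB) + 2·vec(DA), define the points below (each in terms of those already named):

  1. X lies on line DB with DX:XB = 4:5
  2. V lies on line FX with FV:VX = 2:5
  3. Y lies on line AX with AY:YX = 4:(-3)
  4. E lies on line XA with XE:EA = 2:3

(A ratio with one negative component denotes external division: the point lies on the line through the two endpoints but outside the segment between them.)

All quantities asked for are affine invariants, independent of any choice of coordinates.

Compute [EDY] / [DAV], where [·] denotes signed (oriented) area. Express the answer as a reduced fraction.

[EDY]:[DAV] = 238/205

Assign D = (0, 0), B = (1, 0), A = (0, 1), F = (-2, 2) — the answer is frame-independent, so this choice is without loss of generality.
1. X lies on line DB with DX:XB = 4:5 ⇒ X = (4/9, 0)
2. V lies on line FX with FV:VX = 2:5 ⇒ V = (-82/63, 10/7)
3. Y lies on line AX with AY:YX = 4:(-3) ⇒ Y = (16/9, -3)
4. E lies on line XA with XE:EA = 2:3 ⇒ E = (4/15, 2/5)
2·[EDY] = 68/45, 2·[DAV] = 82/63
[EDY]:[DAV] = 68/45:82/63 = 238/205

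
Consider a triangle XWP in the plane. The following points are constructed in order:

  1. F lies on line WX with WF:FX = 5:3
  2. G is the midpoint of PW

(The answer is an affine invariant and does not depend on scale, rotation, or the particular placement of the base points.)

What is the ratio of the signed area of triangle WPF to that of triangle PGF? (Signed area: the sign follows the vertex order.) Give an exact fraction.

Assign X = (0, 0), W = (1, 0), P = (0, 1) — the answer is frame-independent, so this choice is without loss of generality.
1. F lies on line WX with WF:FX = 5:3 ⇒ F = (3/8, 0)
2. G is the midpoint of PW ⇒ G = (1/2, 1/2)
2·[WPF] = 5/8, 2·[PGF] = -5/16
[WPF]:[PGF] = 5/8:-5/16 = -2

[WPF]:[PGF] = -2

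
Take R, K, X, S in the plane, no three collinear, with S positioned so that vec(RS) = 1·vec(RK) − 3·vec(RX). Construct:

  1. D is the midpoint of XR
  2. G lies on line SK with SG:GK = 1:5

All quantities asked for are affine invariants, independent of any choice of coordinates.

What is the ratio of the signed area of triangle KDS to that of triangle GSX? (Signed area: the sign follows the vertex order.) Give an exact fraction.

[KDS]:[GSX] = -6

Assign R = (0, 0), K = (1, 0), X = (0, 1), S = (1, -3) — the answer is frame-independent, so this choice is without loss of generality.
1. D is the midpoint of XR ⇒ D = (0, 1/2)
2. G lies on line SK with SG:GK = 1:5 ⇒ G = (1, -5/2)
2·[KDS] = 3, 2·[GSX] = -1/2
[KDS]:[GSX] = 3:-1/2 = -6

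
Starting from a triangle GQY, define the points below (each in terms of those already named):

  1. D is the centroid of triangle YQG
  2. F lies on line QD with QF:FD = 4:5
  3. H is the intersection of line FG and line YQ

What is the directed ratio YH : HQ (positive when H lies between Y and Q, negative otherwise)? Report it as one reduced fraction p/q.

YH:HQ = 19/4

Set G = (0, 0), Q = (1, 0), Y = (0, 1); any affine frame gives the same invariant.
1. D is the centroid of triangle YQG ⇒ D = (1/3, 1/3)
2. F lies on line QD with QF:FD = 4:5 ⇒ F = (19/27, 4/27)
3. H is the intersection of line FG and line YQ ⇒ H = (19/23, 4/23)
H = Y + t·(Q−Y) with t = 19/23, so YH:HQ = t:(1−t) = 19/23:4/23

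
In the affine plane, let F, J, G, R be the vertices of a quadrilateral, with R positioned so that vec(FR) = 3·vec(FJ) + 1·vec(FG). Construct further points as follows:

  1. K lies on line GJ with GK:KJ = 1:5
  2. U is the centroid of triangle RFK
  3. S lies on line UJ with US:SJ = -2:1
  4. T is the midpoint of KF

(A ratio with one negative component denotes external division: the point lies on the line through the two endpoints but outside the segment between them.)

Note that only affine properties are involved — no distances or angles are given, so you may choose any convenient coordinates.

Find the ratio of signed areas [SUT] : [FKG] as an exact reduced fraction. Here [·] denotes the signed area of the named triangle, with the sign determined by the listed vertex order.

[SUT]:[FKG] = 7

Assign F = (0, 0), J = (1, 0), G = (0, 1), R = (3, 1) — the answer is frame-independent, so this choice is without loss of generality.
1. K lies on line GJ with GK:KJ = 1:5 ⇒ K = (1/6, 5/6)
2. U is the centroid of triangle RFK ⇒ U = (19/18, 11/18)
3. S lies on line UJ with US:SJ = -2:1 ⇒ S = (17/18, -11/18)
4. T is the midpoint of KF ⇒ T = (1/12, 5/12)
2·[SUT] = 7/6, 2·[FKG] = 1/6
[SUT]:[FKG] = 7/6:1/6 = 7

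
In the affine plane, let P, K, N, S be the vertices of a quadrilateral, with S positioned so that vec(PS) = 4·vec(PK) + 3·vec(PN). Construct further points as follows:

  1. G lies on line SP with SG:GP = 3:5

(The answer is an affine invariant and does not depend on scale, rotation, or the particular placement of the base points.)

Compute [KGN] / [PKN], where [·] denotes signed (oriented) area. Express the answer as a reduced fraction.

Assign P = (0, 0), K = (1, 0), N = (0, 1), S = (4, 3) — the answer is frame-independent, so this choice is without loss of generality.
1. G lies on line SP with SG:GP = 3:5 ⇒ G = (5/2, 15/8)
2·[KGN] = 27/8, 2·[PKN] = 1
[KGN]:[PKN] = 27/8:1 = 27/8

[KGN]:[PKN] = 27/8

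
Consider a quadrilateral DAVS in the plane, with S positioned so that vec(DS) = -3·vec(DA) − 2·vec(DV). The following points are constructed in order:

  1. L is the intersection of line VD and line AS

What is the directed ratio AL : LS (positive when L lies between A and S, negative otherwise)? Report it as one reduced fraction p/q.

Work in coordinates with D = (0, 0), A = (1, 0), V = (0, 1), S = (-3, -2).
1. L is the intersection of line VD and line AS ⇒ L = (0, -1/2)
L = A + t·(S−A) with t = 1/4, so AL:LS = t:(1−t) = 1/4:3/4

AL:LS = 1/3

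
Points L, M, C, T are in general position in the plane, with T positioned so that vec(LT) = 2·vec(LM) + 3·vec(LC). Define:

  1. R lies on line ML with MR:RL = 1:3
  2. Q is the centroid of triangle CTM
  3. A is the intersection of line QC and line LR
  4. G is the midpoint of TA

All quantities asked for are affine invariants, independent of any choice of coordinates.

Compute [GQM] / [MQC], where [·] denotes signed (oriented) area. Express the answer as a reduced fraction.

[GQM]:[MQC] = -3/2

Work in coordinates with L = (0, 0), M = (1, 0), C = (0, 1), T = (2, 3).
1. R lies on line ML with MR:RL = 1:3 ⇒ R = (3/4, 0)
2. Q is the centroid of triangle CTM ⇒ Q = (1, 4/3)
3. A is the intersection of line QC and line LR ⇒ A = (-3, 0)
4. G is the midpoint of TA ⇒ G = (-1/2, 3/2)
2·[GQM] = -2, 2·[MQC] = 4/3
[GQM]:[MQC] = -2:4/3 = -3/2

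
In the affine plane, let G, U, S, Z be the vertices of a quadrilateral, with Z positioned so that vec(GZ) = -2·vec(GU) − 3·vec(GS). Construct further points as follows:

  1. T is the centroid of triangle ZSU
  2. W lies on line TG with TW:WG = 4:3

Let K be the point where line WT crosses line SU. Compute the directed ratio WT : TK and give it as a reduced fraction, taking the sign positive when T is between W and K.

Set G = (0, 0), U = (1, 0), S = (0, 1), Z = (-2, -3); any affine frame gives the same invariant.
1. T is the centroid of triangle ZSU ⇒ T = (-1/3, -2/3)
2. W lies on line TG with TW:WG = 4:3 ⇒ W = (-1/7, -2/7)
line WT meets SU at K = (1/3, 2/3)
T = W + t·(K−W) with t = -2/5, so WT:TK = -2/5:7/5

WT:TK = -2/7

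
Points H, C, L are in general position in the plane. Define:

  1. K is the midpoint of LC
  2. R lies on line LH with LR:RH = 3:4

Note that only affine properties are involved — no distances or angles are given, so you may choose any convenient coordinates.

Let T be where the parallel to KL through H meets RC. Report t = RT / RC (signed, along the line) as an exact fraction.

t = -4/3

Set H = (0, 0), C = (1, 0), L = (0, 1); any affine frame gives the same invariant.
1. K is the midpoint of LC ⇒ K = (1/2, 1/2)
2. R lies on line LH with LR:RH = 3:4 ⇒ R = (0, 4/7)
through H parallel to KL: direction (-1/2, 1/2); meets RC at T = (-4/3, 4/3)
T = R + t·(C−R) with t = -4/3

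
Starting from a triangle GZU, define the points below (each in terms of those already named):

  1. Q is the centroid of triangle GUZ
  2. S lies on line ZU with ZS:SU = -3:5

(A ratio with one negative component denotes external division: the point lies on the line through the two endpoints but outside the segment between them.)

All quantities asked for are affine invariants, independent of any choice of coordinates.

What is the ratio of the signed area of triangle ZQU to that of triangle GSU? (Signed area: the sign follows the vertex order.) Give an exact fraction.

Work in coordinates with G = (0, 0), Z = (1, 0), U = (0, 1).
1. Q is the centroid of triangle GUZ ⇒ Q = (1/3, 1/3)
2. S lies on line ZU with ZS:SU = -3:5 ⇒ S = (5/2, -3/2)
2·[ZQU] = -1/3, 2·[GSU] = 5/2
[ZQU]:[GSU] = -1/3:5/2 = -2/15

[ZQU]:[GSU] = -2/15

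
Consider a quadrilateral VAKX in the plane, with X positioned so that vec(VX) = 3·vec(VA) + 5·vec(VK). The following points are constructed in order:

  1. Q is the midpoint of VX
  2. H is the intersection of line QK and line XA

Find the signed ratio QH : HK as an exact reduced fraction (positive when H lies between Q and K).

QH:HK = -5/14

Choose coordinates V = (0, 0), A = (1, 0), K = (0, 1), X = (3, 5).
1. Q is the midpoint of VX ⇒ Q = (3/2, 5/2)
2. H is the intersection of line QK and line XA ⇒ H = (7/3, 10/3)
H = Q + t·(K−Q) with t = -5/9, so QH:HK = t:(1−t) = -5/9:14/9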